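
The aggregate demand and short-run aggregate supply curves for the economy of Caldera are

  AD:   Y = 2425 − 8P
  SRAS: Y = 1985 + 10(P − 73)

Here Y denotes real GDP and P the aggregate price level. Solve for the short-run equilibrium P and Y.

P = 65, Y = 1905

Write SRAS as Y = 1985 + 10P − 730 = 1255 + 10P.
Set AD = SRAS: 2425 − 8P = 1255 + 10P, so 1170 = 18P and P = 65.
Then Y = 2425 − 8·65 = 1905.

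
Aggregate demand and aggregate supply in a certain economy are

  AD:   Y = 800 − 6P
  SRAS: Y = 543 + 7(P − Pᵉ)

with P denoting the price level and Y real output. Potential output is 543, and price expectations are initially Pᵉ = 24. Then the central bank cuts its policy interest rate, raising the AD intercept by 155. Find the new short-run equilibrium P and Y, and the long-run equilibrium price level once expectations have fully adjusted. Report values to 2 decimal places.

Short run: P = 44.62, Y = 687.31. Long run: P = 68.67.

AD shifts right: new AD is Y = 955 − 6P. With Pᵉ = 24, SRAS is Y = 375 + 7P.
Short run: 955 − 6P = 375 + 7P gives 580 = 13P, so P = 44.62 and Y = 955 − 6P = 687.31.
Y = 687.31 is above potential 543; expectations adjust and SRAS shifts left until Y = 543.
Long run: on the new AD curve, 543 = 955 − 6P gives P = 68.67.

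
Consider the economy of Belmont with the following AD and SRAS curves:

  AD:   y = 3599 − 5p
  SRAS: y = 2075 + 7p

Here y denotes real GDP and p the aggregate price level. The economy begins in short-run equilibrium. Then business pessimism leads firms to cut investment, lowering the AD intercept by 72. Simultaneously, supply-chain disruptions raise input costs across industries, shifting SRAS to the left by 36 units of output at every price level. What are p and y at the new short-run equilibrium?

p = 124, y = 2907

After both shocks: AD is y = 3527 − 5p and SRAS is y = 2039 + 7p.
Setting them equal: 1488 = 12p, so p = 124.
y = 3527 − 5·124 = 2907.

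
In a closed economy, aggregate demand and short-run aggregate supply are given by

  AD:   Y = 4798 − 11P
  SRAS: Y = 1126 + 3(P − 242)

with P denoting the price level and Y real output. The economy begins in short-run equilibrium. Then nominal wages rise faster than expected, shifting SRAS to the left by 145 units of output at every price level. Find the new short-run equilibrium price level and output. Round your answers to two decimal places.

This is a negative supply shock: SRAS shifts left.
New SRAS: Y = 255 + 3P.
Set AD = SRAS: 4798 − 11P = 255 + 3P, so 4543 = 14P and P = 324.50.
Substituting into AD, Y = 1228.50.

P = 324.50, Y = 1228.50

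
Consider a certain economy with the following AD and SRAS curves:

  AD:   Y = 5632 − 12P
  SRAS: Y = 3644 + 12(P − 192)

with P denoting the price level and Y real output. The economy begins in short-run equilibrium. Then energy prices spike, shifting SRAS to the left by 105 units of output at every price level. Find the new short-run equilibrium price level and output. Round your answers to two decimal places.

P = 183.21, Y = 3433.50

This is a negative supply shock: SRAS shifts left.
New SRAS: Y = 1235 + 12P.
Set AD = SRAS: 5632 − 12P = 1235 + 12P, so 4397 = 24P and P = 183.21.
Substituting into AD, Y = 3433.50.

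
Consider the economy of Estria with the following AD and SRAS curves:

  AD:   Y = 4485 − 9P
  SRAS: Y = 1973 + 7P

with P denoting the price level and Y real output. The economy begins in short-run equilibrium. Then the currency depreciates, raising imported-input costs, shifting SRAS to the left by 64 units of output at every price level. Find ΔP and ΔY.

This is a negative supply shock: SRAS shifts left.
New SRAS: Y = 1909 + 7P.
Set AD = SRAS: 4485 − 9P = 1909 + 7P, so 2576 = 16P and P = 161.
Y = 4485 − 9·161 = 3036.
Initially P = 157, Y = 3072, so ΔP = +4 and ΔY = -36.

ΔP = +4, ΔY = -36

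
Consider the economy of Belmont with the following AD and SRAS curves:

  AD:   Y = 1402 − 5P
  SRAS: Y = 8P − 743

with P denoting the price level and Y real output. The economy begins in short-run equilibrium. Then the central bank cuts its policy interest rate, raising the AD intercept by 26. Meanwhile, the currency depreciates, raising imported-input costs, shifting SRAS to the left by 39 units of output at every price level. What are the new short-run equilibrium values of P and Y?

P = 170, Y = 578

After both shocks: AD is Y = 1428 − 5P and SRAS is Y = 8P − 782.
Setting them equal: 2210 = 13P, so P = 170.
Y = 1428 − 5·170 = 578.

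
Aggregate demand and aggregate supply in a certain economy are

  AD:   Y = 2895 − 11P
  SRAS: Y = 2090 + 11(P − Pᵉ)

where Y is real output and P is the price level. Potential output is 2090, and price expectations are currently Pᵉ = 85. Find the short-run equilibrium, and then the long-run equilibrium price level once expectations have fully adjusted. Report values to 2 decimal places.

Short run: P = 79.09, Y = 2025.00. Long run: P = 73.18.

Short run: with Pᵉ = 85, SRAS is Y = 1155 + 11P. Setting AD = SRAS gives 1740 = 22P, so P = 79.09 and Y = 2895 − 11P = 2025.00.
Output 2025.00 is below potential 2090, so over time expected prices fall and SRAS shifts right until Y returns to 2090.
Long run: Y = 2090 on the AD curve gives 2090 = 2895 − 11P, so P = 73.18.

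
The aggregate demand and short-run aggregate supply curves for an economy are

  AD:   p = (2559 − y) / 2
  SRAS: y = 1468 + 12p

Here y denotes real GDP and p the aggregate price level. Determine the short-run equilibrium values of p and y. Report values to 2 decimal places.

Rearrange AD to y = 2559 − 2p.
Set AD = SRAS: 2559 − 2p = 1468 + 12p, so 1091 = 14p and p = 77.93.
Substituting into AD, y = 2559 − 2p = 2403.14.

p = 77.93, y = 2403.14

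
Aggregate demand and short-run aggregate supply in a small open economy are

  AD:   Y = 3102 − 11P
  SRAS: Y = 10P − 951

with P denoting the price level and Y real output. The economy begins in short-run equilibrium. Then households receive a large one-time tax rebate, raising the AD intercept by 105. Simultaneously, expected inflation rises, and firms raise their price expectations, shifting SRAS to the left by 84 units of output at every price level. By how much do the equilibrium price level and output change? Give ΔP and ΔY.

ΔP = +9, ΔY = +6

After both shocks: AD is Y = 3207 − 11P and SRAS is Y = 10P − 1035.
Setting them equal: 4242 = 21P, so P = 202.
Y = 3207 − 11·202 = 985.
Initially P = 193, Y = 979, so ΔP = +9 and ΔY = +6.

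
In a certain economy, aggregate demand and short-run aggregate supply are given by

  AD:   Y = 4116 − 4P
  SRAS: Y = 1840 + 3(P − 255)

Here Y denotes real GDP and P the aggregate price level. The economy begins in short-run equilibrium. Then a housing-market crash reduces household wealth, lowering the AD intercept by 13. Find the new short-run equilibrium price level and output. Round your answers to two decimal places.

This is a negative demand shock: AD shifts left.
New AD: Y = 4103 − 4P.
SRAS can be written Y = 1075 + 3P.
Set AD = SRAS: 4103 − 4P = 1075 + 3P, so 3028 = 7P and P = 432.57.
Substituting into AD, Y = 2372.71.

P = 432.57, Y = 2372.71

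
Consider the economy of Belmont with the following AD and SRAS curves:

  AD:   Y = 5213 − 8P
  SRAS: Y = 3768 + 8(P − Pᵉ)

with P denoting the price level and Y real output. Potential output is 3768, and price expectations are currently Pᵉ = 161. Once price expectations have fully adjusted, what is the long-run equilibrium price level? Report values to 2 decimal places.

Short run: with Pᵉ = 161, SRAS is Y = 2480 + 8P. Setting AD = SRAS gives 2733 = 16P, so P = 170.81 and Y = 5213 − 8P = 3846.50.
Output 3846.50 is above potential 3768, so over time expected prices rise and SRAS shifts left until Y returns to 3768.
Long run: Y = 3768 on the AD curve gives 3768 = 5213 − 8P, so P = 180.63.

Long-run P = 180.63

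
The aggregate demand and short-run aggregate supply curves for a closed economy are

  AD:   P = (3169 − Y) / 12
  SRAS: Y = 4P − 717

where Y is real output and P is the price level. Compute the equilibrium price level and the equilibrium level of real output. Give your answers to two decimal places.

Rearrange AD to Y = 3169 − 12P.
Set AD = SRAS: 3169 − 12P = 4P − 717, so 3886 = 16P and P = 242.88.
Substituting into AD, Y = 3169 − 12P = 254.50.

P = 242.88, Y = 254.50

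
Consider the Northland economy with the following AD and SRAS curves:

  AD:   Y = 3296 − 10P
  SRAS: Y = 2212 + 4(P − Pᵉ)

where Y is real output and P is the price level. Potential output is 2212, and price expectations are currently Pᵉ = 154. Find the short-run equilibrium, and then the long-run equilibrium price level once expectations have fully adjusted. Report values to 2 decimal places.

Short run: with Pᵉ = 154, SRAS is Y = 1596 + 4P. Setting AD = SRAS gives 1700 = 14P, so P = 121.43 and Y = 3296 − 10P = 2081.71.
Output 2081.71 is below potential 2212, so over time expected prices fall and SRAS shifts right until Y returns to 2212.
Long run: Y = 2212 on the AD curve gives 2212 = 3296 − 10P, so P = 108.40.

Short run: P = 121.43, Y = 2081.71. Long run: P = 108.40.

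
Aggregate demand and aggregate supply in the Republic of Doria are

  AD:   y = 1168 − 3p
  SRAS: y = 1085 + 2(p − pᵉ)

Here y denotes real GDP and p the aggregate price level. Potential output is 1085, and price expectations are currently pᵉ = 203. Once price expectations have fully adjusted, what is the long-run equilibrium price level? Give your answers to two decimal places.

Long-run p = 27.67

Short run: with pᵉ = 203, SRAS is y = 679 + 2p. Setting AD = SRAS gives 489 = 5p, so p = 97.80 and y = 1168 − 3p = 874.60.
Output 874.60 is below potential 1085, so over time expected prices fall and SRAS shifts right until y returns to 1085.
Long run: y = 1085 on the AD curve gives 1085 = 1168 − 3p, so p = 27.67.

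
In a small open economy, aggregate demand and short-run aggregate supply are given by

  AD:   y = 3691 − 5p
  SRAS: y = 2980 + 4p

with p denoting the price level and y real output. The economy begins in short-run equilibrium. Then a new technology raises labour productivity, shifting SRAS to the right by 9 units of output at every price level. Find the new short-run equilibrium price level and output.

This is a positive supply shock: SRAS shifts right.
New SRAS: y = 2989 + 4p.
Set AD = SRAS: 3691 − 5p = 2989 + 4p, so 702 = 9p and p = 78.
y = 3691 − 5·78 = 3301.

p = 78, y = 3301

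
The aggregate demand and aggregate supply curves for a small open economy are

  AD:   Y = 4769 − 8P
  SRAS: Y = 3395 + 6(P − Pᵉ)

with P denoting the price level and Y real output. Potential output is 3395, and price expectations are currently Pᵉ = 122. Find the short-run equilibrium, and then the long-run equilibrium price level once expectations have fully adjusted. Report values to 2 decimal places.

Short run: with Pᵉ = 122, SRAS is Y = 2663 + 6P. Setting AD = SRAS gives 2106 = 14P, so P = 150.43 and Y = 4769 − 8P = 3565.57.
Output 3565.57 is above potential 3395, so over time expected prices rise and SRAS shifts left until Y returns to 3395.
Long run: Y = 3395 on the AD curve gives 3395 = 4769 − 8P, so P = 171.75.

Short run: P = 150.43, Y = 3565.57. Long run: P = 171.75.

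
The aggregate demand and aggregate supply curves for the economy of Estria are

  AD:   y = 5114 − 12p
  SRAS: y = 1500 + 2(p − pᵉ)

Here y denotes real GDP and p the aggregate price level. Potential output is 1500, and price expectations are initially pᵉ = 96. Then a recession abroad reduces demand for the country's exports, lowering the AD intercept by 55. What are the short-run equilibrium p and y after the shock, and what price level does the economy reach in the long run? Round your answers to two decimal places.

Short run: p = 267.93, y = 1843.86. Long run: p = 296.58.

AD shifts left: new AD is y = 5059 − 12p. With pᵉ = 96, SRAS is y = 1308 + 2p.
Short run: 5059 − 12p = 1308 + 2p gives 3751 = 14p, so p = 267.93 and y = 5059 − 12p = 1843.86.
y = 1843.86 is above potential 1500; expectations adjust and SRAS shifts left until y = 1500.
Long run: on the new AD curve, 1500 = 5059 − 12p gives p = 296.58.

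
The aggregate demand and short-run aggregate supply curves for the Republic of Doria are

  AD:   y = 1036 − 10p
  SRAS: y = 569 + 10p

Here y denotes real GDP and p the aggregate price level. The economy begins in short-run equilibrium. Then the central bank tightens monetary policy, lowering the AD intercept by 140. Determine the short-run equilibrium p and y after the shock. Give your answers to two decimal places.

p = 16.35, y = 732.50

This is a negative demand shock: AD shifts left.
New AD: y = 896 − 10p.
Set AD = SRAS: 896 − 10p = 569 + 10p, so 327 = 20p and p = 16.35.
Substituting into AD, y = 732.50.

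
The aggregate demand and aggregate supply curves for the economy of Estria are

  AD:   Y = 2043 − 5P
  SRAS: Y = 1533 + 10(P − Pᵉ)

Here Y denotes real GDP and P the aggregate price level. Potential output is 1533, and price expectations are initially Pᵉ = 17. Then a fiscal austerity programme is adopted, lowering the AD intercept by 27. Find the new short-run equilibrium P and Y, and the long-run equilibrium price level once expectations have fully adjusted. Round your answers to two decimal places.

Short run: P = 43.53, Y = 1798.33. Long run: P = 96.60.

AD shifts left: new AD is Y = 2016 − 5P. With Pᵉ = 17, SRAS is Y = 1363 + 10P.
Short run: 2016 − 5P = 1363 + 10P gives 653 = 15P, so P = 43.53 and Y = 2016 − 5P = 1798.33.
Y = 1798.33 is above potential 1533; expectations adjust and SRAS shifts left until Y = 1533.
Long run: on the new AD curve, 1533 = 2016 − 5P gives P = 96.60.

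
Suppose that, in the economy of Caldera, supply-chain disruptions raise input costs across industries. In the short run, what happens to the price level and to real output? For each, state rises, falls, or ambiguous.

This is an adverse supply shock: SRAS shifts left.
Moving along the downward-sloping AD curve, P rises and Y falls.

Price level: rises; output: falls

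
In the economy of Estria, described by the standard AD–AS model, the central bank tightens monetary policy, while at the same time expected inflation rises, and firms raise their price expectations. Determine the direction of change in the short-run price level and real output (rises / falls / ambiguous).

Price level: ambiguous; output: falls

The first event is a negative demand shock: AD shifts left, which by itself pushes P down and Y down.
The second is an adverse supply shock: SRAS shifts left, which by itself pushes P up and Y down.
The two shocks push P in opposite directions, so the effect on P is ambiguous. Both shocks push Y down, so Y falls.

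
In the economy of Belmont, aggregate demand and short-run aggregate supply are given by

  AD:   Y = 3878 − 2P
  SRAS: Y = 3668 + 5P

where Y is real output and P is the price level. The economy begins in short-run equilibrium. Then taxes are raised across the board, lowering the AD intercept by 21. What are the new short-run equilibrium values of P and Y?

This is a negative demand shock: AD shifts left.
New AD: Y = 3857 − 2P.
Set AD = SRAS: 3857 − 2P = 3668 + 5P, so 189 = 7P and P = 27.
Y = 3857 − 2·27 = 3803.

P = 27, Y = 3803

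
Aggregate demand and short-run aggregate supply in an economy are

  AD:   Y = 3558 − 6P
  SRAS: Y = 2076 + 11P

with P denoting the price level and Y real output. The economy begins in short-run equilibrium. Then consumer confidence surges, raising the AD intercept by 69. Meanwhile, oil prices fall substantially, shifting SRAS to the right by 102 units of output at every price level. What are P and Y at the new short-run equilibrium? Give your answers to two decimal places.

P = 85.24, Y = 3115.59

After both shocks: AD is Y = 3627 − 6P and SRAS is Y = 2178 + 11P.
Setting them equal: 1449 = 17P, so P = 85.24.
Substituting into AD, Y = 3115.59.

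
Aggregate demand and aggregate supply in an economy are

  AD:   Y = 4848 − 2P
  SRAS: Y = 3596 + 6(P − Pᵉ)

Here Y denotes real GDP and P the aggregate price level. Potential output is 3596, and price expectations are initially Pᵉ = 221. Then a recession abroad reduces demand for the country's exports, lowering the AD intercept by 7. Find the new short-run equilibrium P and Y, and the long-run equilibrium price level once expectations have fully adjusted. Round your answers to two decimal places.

Short run: P = 321.38, Y = 4198.25. Long run: P = 622.50.

AD shifts left: new AD is Y = 4841 − 2P. With Pᵉ = 221, SRAS is Y = 2270 + 6P.
Short run: 4841 − 2P = 2270 + 6P gives 2571 = 8P, so P = 321.38 and Y = 4841 − 2P = 4198.25.
Y = 4198.25 is above potential 3596; expectations adjust and SRAS shifts left until Y = 3596.
Long run: on the new AD curve, 3596 = 4841 − 2P gives P = 622.50.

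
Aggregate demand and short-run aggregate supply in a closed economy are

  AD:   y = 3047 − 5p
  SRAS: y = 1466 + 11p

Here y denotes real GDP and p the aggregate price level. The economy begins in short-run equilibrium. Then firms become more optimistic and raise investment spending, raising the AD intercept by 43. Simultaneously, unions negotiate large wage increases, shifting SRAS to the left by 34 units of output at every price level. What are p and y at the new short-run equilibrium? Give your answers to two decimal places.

p = 103.63, y = 2571.88

After both shocks: AD is y = 3090 − 5p and SRAS is y = 1432 + 11p.
Setting them equal: 1658 = 16p, so p = 103.63.
Substituting into AD, y = 2571.88.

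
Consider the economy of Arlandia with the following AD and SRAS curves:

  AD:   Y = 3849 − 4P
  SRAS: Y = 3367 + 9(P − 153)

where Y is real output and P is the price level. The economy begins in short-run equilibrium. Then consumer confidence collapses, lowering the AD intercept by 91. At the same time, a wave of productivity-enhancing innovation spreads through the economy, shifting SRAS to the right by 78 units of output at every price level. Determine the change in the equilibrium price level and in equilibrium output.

ΔP = -13, ΔY = -39

After both shocks: AD is Y = 3758 − 4P and SRAS is Y = 2068 + 9P.
Setting them equal: 1690 = 13P, so P = 130.
Y = 3758 − 4·130 = 3238.
Initially P = 143, Y = 3277, so ΔP = -13 and ΔY = -39.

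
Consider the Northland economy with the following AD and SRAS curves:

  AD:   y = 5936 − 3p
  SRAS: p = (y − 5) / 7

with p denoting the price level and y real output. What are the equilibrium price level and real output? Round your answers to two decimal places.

p = 593.10, y = 4156.70

Rearrange SRAS to y = 5 + 7p.
Set AD = SRAS: 5936 − 3p = 5 + 7p, so 5931 = 10p and p = 593.10.
Substituting into AD, y = 5936 − 3p = 4156.70.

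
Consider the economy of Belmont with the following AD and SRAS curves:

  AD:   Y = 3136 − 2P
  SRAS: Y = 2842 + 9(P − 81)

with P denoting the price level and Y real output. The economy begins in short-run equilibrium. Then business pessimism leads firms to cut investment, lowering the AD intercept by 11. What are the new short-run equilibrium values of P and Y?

This is a negative demand shock: AD shifts left.
New AD: Y = 3125 − 2P.
SRAS can be written Y = 2113 + 9P.
Set AD = SRAS: 3125 − 2P = 2113 + 9P, so 1012 = 11P and P = 92.
Y = 3125 − 2·92 = 2941.

P = 92, Y = 2941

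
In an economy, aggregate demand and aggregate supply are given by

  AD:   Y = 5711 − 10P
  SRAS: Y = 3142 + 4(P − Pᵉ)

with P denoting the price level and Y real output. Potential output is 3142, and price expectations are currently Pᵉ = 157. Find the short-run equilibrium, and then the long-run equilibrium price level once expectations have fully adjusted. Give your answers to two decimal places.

Short run: P = 228.36, Y = 3427.43. Long run: P = 256.90.

Short run: with Pᵉ = 157, SRAS is Y = 2514 + 4P. Setting AD = SRAS gives 3197 = 14P, so P = 228.36 and Y = 5711 − 10P = 3427.43.
Output 3427.43 is above potential 3142, so over time expected prices rise and SRAS shifts left until Y returns to 3142.
Long run: Y = 3142 on the AD curve gives 3142 = 5711 − 10P, so P = 256.90.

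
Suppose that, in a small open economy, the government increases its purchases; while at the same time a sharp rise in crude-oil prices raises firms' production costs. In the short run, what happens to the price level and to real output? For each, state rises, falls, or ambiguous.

The first event is a positive demand shock: AD shifts right, which by itself pushes P up and Y up.
The second is an adverse supply shock: SRAS shifts left, which by itself pushes P up and Y down.
Both shocks push P up, so P rises. The two shocks push Y in opposite directions, so the effect on Y is ambiguous.

Price level: rises; output: ambiguous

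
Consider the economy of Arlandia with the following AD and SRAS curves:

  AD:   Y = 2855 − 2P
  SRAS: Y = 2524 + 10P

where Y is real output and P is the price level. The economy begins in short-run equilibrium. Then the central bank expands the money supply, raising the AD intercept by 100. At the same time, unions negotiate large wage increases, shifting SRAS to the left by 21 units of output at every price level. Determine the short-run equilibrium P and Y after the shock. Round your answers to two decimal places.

After both shocks: AD is Y = 2955 − 2P and SRAS is Y = 2503 + 10P.
Setting them equal: 452 = 12P, so P = 37.67.
Substituting into AD, Y = 2879.67.

P = 37.67, Y = 2879.67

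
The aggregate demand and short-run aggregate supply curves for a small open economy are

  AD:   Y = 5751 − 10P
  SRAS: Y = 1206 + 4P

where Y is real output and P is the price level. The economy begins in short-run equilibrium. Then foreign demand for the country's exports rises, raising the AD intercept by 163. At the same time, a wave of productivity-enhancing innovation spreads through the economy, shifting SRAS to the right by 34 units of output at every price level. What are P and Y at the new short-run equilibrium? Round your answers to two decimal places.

After both shocks: AD is Y = 5914 − 10P and SRAS is Y = 1240 + 4P.
Setting them equal: 4674 = 14P, so P = 333.86.
Substituting into AD, Y = 2575.43.

P = 333.86, Y = 2575.43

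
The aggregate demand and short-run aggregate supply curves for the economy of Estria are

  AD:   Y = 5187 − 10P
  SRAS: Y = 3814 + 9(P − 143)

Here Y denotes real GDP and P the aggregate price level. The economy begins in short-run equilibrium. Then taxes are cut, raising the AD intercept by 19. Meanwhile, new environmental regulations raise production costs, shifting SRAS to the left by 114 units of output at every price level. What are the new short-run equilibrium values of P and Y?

P = 147, Y = 3736

After both shocks: AD is Y = 5206 − 10P and SRAS is Y = 2413 + 9P.
Setting them equal: 2793 = 19P, so P = 147.
Y = 5206 − 10·147 = 3736.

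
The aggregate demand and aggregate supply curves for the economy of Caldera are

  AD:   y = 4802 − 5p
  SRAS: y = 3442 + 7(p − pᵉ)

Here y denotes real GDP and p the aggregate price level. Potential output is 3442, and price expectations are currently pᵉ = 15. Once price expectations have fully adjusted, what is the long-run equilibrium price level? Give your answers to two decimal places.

Short run: with pᵉ = 15, SRAS is y = 3337 + 7p. Setting AD = SRAS gives 1465 = 12p, so p = 122.08 and y = 4802 − 5p = 4191.58.
Output 4191.58 is above potential 3442, so over time expected prices rise and SRAS shifts left until y returns to 3442.
Long run: y = 3442 on the AD curve gives 3442 = 4802 − 5p, so p = 272.00.

Long-run p = 272.00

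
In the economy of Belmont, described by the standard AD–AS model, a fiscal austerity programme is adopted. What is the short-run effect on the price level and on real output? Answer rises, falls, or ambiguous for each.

This is a negative demand shock: AD shifts left.
Moving along the upward-sloping SRAS curve, P falls and Y falls.

Price level: falls; output: falls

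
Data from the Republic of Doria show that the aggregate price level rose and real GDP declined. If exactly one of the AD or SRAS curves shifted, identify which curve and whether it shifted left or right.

P rose and Y fell. An AD shift moves P and Y in the same direction; an SRAS shift moves them in opposite directions.
Here P and Y moved in opposite directions, so the SRAS curve shifted.
Since Y fell, SRAS shifted left.

SRAS shifted left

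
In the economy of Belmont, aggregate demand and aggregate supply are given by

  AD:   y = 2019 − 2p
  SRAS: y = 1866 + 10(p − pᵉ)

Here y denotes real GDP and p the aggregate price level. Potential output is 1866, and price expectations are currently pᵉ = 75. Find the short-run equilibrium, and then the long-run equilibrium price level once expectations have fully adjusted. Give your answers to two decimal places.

Short run: p = 75.25, y = 1868.50. Long run: p = 76.50.

Short run: with pᵉ = 75, SRAS is y = 1116 + 10p. Setting AD = SRAS gives 903 = 12p, so p = 75.25 and y = 2019 − 2p = 1868.50.
Output 1868.50 is above potential 1866, so over time expected prices rise and SRAS shifts left until y returns to 1866.
Long run: y = 1866 on the AD curve gives 1866 = 2019 − 2p, so p = 76.50.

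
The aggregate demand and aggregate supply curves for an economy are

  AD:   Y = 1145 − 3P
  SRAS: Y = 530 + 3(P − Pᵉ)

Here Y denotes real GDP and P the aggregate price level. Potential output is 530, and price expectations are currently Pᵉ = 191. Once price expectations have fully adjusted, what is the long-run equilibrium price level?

Short run: with Pᵉ = 191, SRAS is Y = 3P − 43. Setting AD = SRAS gives 1188 = 6P, so P = 198 and Y = 1145 − 3·198 = 551.
Output 551 is above potential 530, so over time expected prices rise and SRAS shifts left until Y returns to 530.
Long run: Y = 530 on the AD curve gives 530 = 1145 − 3P, so P = 205.

Long-run P = 205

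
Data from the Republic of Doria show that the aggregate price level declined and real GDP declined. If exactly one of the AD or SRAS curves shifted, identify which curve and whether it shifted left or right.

P fell and Y fell. An AD shift moves P and Y in the same direction; an SRAS shift moves them in opposite directions.
Here P and Y moved in the same direction, so the AD curve shifted.
Since Y fell, AD shifted left.

AD shifted left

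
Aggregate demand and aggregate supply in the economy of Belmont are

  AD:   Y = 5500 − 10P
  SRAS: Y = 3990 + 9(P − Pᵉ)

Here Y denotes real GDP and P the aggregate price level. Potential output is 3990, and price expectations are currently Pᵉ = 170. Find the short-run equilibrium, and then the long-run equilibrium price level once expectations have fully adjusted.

Short run: P = 160, Y = 3900. Long run: P = 151.

Short run: with Pᵉ = 170, SRAS is Y = 2460 + 9P. Setting AD = SRAS gives 3040 = 19P, so P = 160 and Y = 5500 − 10·160 = 3900.
Output 3900 is below potential 3990, so over time expected prices fall and SRAS shifts right until Y returns to 3990.
Long run: Y = 3990 on the AD curve gives 3990 = 5500 − 10P, so P = 151.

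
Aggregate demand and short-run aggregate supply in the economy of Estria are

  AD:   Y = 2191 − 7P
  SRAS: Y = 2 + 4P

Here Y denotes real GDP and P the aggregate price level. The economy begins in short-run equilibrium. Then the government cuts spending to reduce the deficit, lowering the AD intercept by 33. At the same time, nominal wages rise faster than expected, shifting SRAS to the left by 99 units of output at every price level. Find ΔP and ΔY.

ΔP = +6, ΔY = -75

After both shocks: AD is Y = 2158 − 7P and SRAS is Y = 4P − 97.
Setting them equal: 2255 = 11P, so P = 205.
Y = 2158 − 7·205 = 723.
Initially P = 199, Y = 798, so ΔP = +6 and ΔY = -75.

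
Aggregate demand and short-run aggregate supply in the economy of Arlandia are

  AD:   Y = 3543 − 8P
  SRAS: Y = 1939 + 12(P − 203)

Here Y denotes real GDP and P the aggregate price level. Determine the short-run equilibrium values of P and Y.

Write SRAS as Y = 1939 + 12P − 2436 = 12P − 497.
Set AD = SRAS: 3543 − 8P = 12P − 497, so 4040 = 20P and P = 202.
Then Y = 3543 − 8·202 = 1927.

P = 202, Y = 1927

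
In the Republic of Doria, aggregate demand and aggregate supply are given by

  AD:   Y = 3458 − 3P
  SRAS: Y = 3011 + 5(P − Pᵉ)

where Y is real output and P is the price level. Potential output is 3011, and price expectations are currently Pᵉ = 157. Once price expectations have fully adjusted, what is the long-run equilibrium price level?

Short run: with Pᵉ = 157, SRAS is Y = 2226 + 5P. Setting AD = SRAS gives 1232 = 8P, so P = 154 and Y = 3458 − 3·154 = 2996.
Output 2996 is below potential 3011, so over time expected prices fall and SRAS shifts right until Y returns to 3011.
Long run: Y = 3011 on the AD curve gives 3011 = 3458 − 3P, so P = 149.

Long-run P = 149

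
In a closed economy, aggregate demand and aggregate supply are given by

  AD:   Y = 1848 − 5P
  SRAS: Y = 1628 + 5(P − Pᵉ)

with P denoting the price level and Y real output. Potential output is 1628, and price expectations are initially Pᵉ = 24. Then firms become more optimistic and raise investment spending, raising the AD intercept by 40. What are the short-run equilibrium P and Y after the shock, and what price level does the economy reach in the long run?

AD shifts right: new AD is Y = 1888 − 5P. With Pᵉ = 24, SRAS is Y = 1508 + 5P.
Short run: 1888 − 5P = 1508 + 5P gives 380 = 10P, so P = 38 and Y = 1888 − 5·38 = 1698.
Y = 1698 is above potential 1628; expectations adjust and SRAS shifts left until Y = 1628.
Long run: on the new AD curve, 1628 = 1888 − 5P gives P = 52.

Short run: P = 38, Y = 1698. Long run: P = 52.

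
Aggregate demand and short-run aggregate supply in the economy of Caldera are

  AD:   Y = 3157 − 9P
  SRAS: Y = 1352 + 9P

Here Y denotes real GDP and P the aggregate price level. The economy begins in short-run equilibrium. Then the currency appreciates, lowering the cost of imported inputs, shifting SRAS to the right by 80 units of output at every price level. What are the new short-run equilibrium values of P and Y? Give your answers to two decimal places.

This is a positive supply shock: SRAS shifts right.
New SRAS: Y = 1432 + 9P.
Set AD = SRAS: 3157 − 9P = 1432 + 9P, so 1725 = 18P and P = 95.83.
Substituting into AD, Y = 2294.50.

P = 95.83, Y = 2294.50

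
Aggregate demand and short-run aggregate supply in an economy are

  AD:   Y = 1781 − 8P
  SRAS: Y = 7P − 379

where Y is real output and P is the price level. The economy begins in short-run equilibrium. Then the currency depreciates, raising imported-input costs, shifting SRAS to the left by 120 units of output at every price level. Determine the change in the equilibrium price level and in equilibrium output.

This is a negative supply shock: SRAS shifts left.
New SRAS: Y = 7P − 499.
Set AD = SRAS: 1781 − 8P = 7P − 499, so 2280 = 15P and P = 152.
Y = 1781 − 8·152 = 565.
Initially P = 144, Y = 629, so ΔP = +8 and ΔY = -64.

ΔP = +8, ΔY = -64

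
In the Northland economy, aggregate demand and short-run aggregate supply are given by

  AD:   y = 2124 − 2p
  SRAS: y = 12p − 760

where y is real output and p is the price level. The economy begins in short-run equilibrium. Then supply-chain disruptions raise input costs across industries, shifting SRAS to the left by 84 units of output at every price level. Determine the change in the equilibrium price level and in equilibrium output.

This is a negative supply shock: SRAS shifts left.
New SRAS: y = 12p − 844.
Set AD = SRAS: 2124 − 2p = 12p − 844, so 2968 = 14p and p = 212.
y = 2124 − 2·212 = 1700.
Initially p = 206, y = 1712, so Δp = +6 and Δy = -12.

Δp = +6, Δy = -12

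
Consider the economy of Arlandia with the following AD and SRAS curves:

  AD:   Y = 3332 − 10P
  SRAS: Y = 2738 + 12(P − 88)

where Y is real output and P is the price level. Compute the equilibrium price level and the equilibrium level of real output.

Write SRAS as Y = 2738 + 12P − 1056 = 1682 + 12P.
Set AD = SRAS: 3332 − 10P = 1682 + 12P, so 1650 = 22P and P = 75.
Then Y = 3332 − 10·75 = 2582.

P = 75, Y = 2582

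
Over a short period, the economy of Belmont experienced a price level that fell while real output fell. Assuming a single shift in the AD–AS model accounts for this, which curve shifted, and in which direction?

AD shifted left

P fell and Y fell. An AD shift moves P and Y in the same direction; an SRAS shift moves them in opposite directions.
Here P and Y moved in the same direction, so the AD curve shifted.
Since Y fell, AD shifted left.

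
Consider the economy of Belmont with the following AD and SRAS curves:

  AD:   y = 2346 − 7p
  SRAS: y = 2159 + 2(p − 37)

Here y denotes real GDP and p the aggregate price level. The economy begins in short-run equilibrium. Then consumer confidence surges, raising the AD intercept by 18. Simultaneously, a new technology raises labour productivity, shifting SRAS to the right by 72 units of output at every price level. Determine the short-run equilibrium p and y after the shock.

After both shocks: AD is y = 2364 − 7p and SRAS is y = 2157 + 2p.
Setting them equal: 207 = 9p, so p = 23.
y = 2364 − 7·23 = 2203.

p = 23, y = 2203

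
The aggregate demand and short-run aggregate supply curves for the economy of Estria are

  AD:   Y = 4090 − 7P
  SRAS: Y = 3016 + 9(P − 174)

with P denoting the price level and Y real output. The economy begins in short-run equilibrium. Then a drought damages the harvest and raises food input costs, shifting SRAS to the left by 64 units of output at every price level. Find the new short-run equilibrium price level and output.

This is a negative supply shock: SRAS shifts left.
New SRAS: Y = 1386 + 9P.
Set AD = SRAS: 4090 − 7P = 1386 + 9P, so 2704 = 16P and P = 169.
Y = 4090 − 7·169 = 2907.

P = 169, Y = 2907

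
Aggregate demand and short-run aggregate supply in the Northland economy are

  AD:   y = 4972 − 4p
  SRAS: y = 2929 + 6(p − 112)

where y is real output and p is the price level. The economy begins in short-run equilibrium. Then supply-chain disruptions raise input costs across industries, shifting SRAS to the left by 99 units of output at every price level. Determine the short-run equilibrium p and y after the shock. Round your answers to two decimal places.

This is a negative supply shock: SRAS shifts left.
New SRAS: y = 2158 + 6p.
Set AD = SRAS: 4972 − 4p = 2158 + 6p, so 2814 = 10p and p = 281.40.
Substituting into AD, y = 3846.40.

p = 281.40, y = 3846.40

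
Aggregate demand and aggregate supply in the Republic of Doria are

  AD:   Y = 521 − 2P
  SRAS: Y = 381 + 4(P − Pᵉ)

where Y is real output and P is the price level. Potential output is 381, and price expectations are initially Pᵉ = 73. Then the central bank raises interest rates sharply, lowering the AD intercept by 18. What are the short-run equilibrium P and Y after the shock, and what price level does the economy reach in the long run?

Short run: P = 69, Y = 365. Long run: P = 61.

AD shifts left: new AD is Y = 503 − 2P. With Pᵉ = 73, SRAS is Y = 89 + 4P.
Short run: 503 − 2P = 89 + 4P gives 414 = 6P, so P = 69 and Y = 503 − 2·69 = 365.
Y = 365 is below potential 381; expectations adjust and SRAS shifts right until Y = 381.
Long run: on the new AD curve, 381 = 503 − 2P gives P = 61.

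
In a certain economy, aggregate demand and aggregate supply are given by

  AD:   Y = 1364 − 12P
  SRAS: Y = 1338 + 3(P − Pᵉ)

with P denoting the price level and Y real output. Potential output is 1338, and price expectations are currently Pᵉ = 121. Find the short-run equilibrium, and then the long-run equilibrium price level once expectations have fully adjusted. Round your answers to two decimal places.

Short run: with Pᵉ = 121, SRAS is Y = 975 + 3P. Setting AD = SRAS gives 389 = 15P, so P = 25.93 and Y = 1364 − 12P = 1052.80.
Output 1052.80 is below potential 1338, so over time expected prices fall and SRAS shifts right until Y returns to 1338.
Long run: Y = 1338 on the AD curve gives 1338 = 1364 − 12P, so P = 2.17.

Short run: P = 25.93, Y = 1052.80. Long run: P = 2.17.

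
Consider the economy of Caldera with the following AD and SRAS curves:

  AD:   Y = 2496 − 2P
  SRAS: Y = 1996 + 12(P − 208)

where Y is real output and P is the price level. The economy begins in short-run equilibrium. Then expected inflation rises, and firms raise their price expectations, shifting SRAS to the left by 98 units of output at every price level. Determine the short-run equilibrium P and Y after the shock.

P = 221, Y = 2054

This is a negative supply shock: SRAS shifts left.
New SRAS: Y = 12P − 598.
Set AD = SRAS: 2496 − 2P = 12P − 598, so 3094 = 14P and P = 221.
Y = 2496 − 2·221 = 2054.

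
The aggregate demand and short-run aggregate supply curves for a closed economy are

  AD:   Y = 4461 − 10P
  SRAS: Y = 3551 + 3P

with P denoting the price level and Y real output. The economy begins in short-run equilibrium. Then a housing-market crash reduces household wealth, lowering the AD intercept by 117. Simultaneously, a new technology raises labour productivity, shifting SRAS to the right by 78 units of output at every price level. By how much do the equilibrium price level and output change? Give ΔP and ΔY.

ΔP = -15, ΔY = +33

After both shocks: AD is Y = 4344 − 10P and SRAS is Y = 3629 + 3P.
Setting them equal: 715 = 13P, so P = 55.
Y = 4344 − 10·55 = 3794.
Initially P = 70, Y = 3761, so ΔP = -15 and ΔY = +33.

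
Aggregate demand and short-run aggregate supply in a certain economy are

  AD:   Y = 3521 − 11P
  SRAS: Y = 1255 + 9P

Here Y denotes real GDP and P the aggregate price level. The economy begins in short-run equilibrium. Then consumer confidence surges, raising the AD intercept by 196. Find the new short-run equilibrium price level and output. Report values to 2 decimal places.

P = 123.10, Y = 2362.90

This is a positive demand shock: AD shifts right.
New AD: Y = 3717 − 11P.
Set AD = SRAS: 3717 − 11P = 1255 + 9P, so 2462 = 20P and P = 123.10.
Substituting into AD, Y = 2362.90.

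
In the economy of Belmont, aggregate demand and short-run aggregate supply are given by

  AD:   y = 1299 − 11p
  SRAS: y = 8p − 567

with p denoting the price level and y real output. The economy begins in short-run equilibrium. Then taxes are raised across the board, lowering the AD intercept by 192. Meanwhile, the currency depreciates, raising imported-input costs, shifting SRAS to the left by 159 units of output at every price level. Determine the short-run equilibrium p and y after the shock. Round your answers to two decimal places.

After both shocks: AD is y = 1107 − 11p and SRAS is y = 8p − 726.
Setting them equal: 1833 = 19p, so p = 96.47.
Substituting into AD, y = 45.79.

p = 96.47, y = 45.79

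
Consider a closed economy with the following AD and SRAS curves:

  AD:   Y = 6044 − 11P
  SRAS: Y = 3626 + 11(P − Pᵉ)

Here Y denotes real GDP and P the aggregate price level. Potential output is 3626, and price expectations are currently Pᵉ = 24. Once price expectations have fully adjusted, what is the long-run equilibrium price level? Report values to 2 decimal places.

Short run: with Pᵉ = 24, SRAS is Y = 3362 + 11P. Setting AD = SRAS gives 2682 = 22P, so P = 121.91 and Y = 6044 − 11P = 4703.00.
Output 4703.00 is above potential 3626, so over time expected prices rise and SRAS shifts left until Y returns to 3626.
Long run: Y = 3626 on the AD curve gives 3626 = 6044 − 11P, so P = 219.82.

Long-run P = 219.82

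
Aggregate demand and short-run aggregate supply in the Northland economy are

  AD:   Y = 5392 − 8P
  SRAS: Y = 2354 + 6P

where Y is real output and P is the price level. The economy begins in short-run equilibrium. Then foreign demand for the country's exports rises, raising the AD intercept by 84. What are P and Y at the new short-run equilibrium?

P = 223, Y = 3692

This is a positive demand shock: AD shifts right.
New AD: Y = 5476 − 8P.
Set AD = SRAS: 5476 − 8P = 2354 + 6P, so 3122 = 14P and P = 223.
Y = 5476 − 8·223 = 3692.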